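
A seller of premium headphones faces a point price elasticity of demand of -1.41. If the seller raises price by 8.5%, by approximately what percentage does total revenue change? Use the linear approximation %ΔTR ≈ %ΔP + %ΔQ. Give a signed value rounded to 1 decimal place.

%ΔQ ≈ Ed × %ΔP = (-1.41) × (+8.5%) = -11.9850%
%ΔTR ≈ %ΔP + %ΔQ = (+8.5%) + (-11.9850%) = -3.4850%

-3.5%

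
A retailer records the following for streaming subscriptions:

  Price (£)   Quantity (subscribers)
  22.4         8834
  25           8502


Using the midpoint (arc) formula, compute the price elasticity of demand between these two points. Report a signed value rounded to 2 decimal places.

-0.35

%ΔQ = (8502 − 8834) / [(8834 + 8502)/2] = -332/8668 = -0.038301…
%ΔP = (25 − 22.4) / [(22.4 + 25)/2] = 2.6/23.7 = 0.109704…
Arc Ed = %ΔQ / %ΔP = (-332/8668) / (2.6/23.7) = -0.3491…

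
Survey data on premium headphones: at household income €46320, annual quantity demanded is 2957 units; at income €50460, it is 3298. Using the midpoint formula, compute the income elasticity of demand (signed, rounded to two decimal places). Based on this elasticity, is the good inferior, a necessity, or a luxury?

1.27; luxury

%ΔQ = (3298 − 2957)/[( 2957 + 3298)/2] = 341/3127.5 = 0.109032…
%ΔIncome = (50460 − 46320)/[( 46320 + 50460)/2] = 4140/48390 = 0.085554…
E_income = (341/3127.5) / (4140/48390) = 1.2744…
E_income > 1 ⇒ normal good, luxury.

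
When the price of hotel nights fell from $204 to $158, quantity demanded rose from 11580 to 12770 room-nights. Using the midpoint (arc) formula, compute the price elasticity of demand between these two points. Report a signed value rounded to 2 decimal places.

-0.38

%ΔQ = (12770 − 11580) / [(11580 + 12770)/2] = 1190/12175 = 0.097741…
%ΔP = (158 − 204) / [(204 + 158)/2] = -46/181 = -0.254143…
Arc Ed = %ΔQ / %ΔP = (1190/12175) / (-46/181) = -0.3845…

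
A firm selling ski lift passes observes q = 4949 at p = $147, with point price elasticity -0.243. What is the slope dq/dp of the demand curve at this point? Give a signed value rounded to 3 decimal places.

-8.181

Ed = (dq/dp)·(p/q) ⇒ dq/dp = Ed·q/p = (-0.243)·4949/147 = -8.181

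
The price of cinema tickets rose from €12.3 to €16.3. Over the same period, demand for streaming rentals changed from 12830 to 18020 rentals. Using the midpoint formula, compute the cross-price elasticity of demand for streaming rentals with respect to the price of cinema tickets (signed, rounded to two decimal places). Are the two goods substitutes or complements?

%ΔQ_{streaming rentals} = (18020 − 12830)/avg = 5190/15425 = 0.336466…
%ΔP_{cinema tickets} = (16.3 − 12.3)/avg = 4/14.3 = 0.279720…
E_cross = (5190/15425) / (4/14.3) = 1.2028…
E_cross > 0 ⇒ the goods are substitutes.

1.20; substitutes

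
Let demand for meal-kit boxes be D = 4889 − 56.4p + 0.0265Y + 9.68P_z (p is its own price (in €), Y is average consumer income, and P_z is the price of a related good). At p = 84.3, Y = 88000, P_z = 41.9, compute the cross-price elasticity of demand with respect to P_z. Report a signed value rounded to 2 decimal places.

0.14

At the given values, D = 4889 − 56.4(84.3) + 0.0265(88000) + 9.68(41.9) = 2872.072.
∂D/∂P_z = 9.68.
E = (9.68) × (41.9/2872.072) = 0.1412…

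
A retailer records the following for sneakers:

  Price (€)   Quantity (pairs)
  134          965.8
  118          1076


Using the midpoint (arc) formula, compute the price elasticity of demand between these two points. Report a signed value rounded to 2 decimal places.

-0.85

%ΔQ = (1076 − 965.8) / [(965.8 + 1076)/2] = 110.2/1020.9 = 0.107943…
%ΔP = (118 − 134) / [(134 + 118)/2] = -16/126 = -0.126984…
Arc Ed = %ΔQ / %ΔP = (110.2/1020.9) / (-16/126) = -0.8500…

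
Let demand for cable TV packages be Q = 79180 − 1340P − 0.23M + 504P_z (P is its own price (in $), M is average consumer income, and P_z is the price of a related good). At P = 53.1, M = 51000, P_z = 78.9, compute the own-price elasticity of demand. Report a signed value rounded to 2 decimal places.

At the given values, Q = 79180 − 1340(53.1) − 0.23(51000) + 504(78.9) = 36061.6.
∂Q/∂P = −1340.
E = (-1340) × (53.1/36061.6) = -1.9731…

-1.97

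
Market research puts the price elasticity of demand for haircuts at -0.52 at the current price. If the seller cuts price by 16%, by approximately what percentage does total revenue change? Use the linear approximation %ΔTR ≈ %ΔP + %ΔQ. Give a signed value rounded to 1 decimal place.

%ΔQ ≈ Ed × %ΔP = (-0.52) × (-16%) = +8.3200%
%ΔTR ≈ %ΔP + %ΔQ = (-16%) + (+8.3200%) = -7.6800%

-7.7%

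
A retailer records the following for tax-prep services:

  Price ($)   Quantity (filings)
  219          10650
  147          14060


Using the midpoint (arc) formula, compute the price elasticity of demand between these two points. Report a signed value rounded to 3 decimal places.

-0.702

%ΔQ = (14060 − 10650) / [(10650 + 14060)/2] = 3410/12355 = 0.276001…
%ΔP = (147 − 219) / [(219 + 147)/2] = -72/183 = -0.393442…
Arc Ed = %ΔQ / %ΔP = (3410/12355) / (-72/183) = -0.70150…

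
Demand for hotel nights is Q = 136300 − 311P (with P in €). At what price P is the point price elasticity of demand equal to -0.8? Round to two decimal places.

Ed = −311P/(136300 − 311P). Set this equal to -0.8:
311P = 0.8·(136300 − 311P) ⇒ 311P(1 + 0.8) = 0.8·136300
P = 0.8·136300 / (311·1.8) = 194.7838…

194.78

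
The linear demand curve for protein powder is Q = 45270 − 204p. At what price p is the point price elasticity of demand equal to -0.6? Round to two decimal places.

Ed = −204p/(45270 − 204p). Set this equal to -0.6:
204p = 0.6·(45270 − 204p) ⇒ 204p(1 + 0.6) = 0.6·45270
p = 0.6·45270 / (204·1.6) = 83.2169…

83.22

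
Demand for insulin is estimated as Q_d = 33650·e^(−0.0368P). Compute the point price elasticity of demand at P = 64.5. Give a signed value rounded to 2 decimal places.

-2.37

dQ_d/dP = −0.0368·Q_d = -115.343. At P = 64.5, Q_d = 3134.32.
Ed = (dQ_d/dP)·(P/Q_d) = (-115.343) × (64.5/3134.32) = -2.3736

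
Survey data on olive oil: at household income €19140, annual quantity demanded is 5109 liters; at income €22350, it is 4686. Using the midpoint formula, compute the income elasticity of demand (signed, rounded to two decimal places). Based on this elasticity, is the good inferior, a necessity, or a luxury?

%ΔQ = (4686 − 5109)/[( 5109 + 4686)/2] = -423/4897.5 = -0.086370…
%ΔIncome = (22350 − 19140)/[( 19140 + 22350)/2] = 3210/20745 = 0.154736…
E_income = (-423/4897.5) / (3210/20745) = -0.5581…
E_income < 0 ⇒ inferior good.

-0.56; inferior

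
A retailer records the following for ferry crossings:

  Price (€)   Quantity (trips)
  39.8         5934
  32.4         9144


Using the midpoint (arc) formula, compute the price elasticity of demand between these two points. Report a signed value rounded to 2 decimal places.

-2.08

%ΔQ = (9144 − 5934) / [(5934 + 9144)/2] = 3210/7539 = 0.425785…
%ΔP = (32.4 − 39.8) / [(39.8 + 32.4)/2] = -7.4/36.1 = -0.204986…
Arc Ed = %ΔQ / %ΔP = (3210/7539) / (-7.4/36.1) = -2.0771…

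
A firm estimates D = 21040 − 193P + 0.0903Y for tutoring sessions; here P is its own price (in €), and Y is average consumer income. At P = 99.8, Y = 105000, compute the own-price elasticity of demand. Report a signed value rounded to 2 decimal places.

At the given values, D = 21040 − 193(99.8) + 0.0903(105000) = 11260.1.
∂D/∂P = −193.
E = (-193) × (99.8/11260.1) = -1.7105…

-1.71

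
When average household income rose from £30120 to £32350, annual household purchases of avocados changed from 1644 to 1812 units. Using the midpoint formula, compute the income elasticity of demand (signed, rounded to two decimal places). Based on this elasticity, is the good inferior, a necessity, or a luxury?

%ΔQ = (1812 − 1644)/[( 1644 + 1812)/2] = 168/1728 = 0.097222…
%ΔIncome = (32350 − 30120)/[( 30120 + 32350)/2] = 2230/31235 = 0.071394…
E_income = (168/1728) / (2230/31235) = 1.3617…
E_income > 1 ⇒ normal good, luxury.

1.36; luxury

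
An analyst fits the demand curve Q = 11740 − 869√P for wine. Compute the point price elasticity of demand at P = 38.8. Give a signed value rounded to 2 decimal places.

-0.43

dQ/dP = −869/(2√P) = -69.7548. At P = 38.8, Q = 6327.03.
Ed = (dQ/dP)·(P/Q) = (-69.7548) × (38.8/6327.03) = -0.4277…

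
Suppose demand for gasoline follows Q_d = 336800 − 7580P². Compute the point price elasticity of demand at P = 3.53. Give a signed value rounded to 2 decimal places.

dQ_d/dP = −2·7580·P = -53514.8. At P = 3.53, Q_d = 242346.378.
Ed = (dQ_d/dP)·(P/Q_d) = (-53514.8) × (3.53/242346.378) = -0.7794…

-0.78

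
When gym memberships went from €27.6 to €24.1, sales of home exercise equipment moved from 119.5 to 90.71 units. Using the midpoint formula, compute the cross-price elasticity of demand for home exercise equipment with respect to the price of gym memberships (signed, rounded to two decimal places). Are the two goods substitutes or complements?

2.02; substitutes

%ΔQ_{home exercise equipment} = (90.71 − 119.5)/avg = -28.79/105.105 = -0.273916…
%ΔP_{gym memberships} = (24.1 − 27.6)/avg = -3.5/25.85 = -0.135396…
E_cross = (-28.79/105.105) / (-3.5/25.85) = 2.0230…
E_cross > 0 ⇒ the goods are substitutes.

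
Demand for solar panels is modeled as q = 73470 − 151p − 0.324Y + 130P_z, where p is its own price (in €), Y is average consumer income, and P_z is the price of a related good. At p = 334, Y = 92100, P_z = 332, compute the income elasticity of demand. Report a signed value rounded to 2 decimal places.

At the given values, q = 73470 − 151(334) − 0.324(92100) + 130(332) = 36355.6.
∂q/∂Y = -0.324.
E = (-0.324) × (92100/36355.6) = -0.8207…

-0.82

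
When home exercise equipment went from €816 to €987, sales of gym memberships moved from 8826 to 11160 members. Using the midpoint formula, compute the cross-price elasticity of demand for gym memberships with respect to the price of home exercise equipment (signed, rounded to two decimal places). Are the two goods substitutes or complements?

1.23; substitutes

%ΔQ_{gym memberships} = (11160 − 8826)/avg = 2334/9993 = 0.233563…
%ΔP_{home exercise equipment} = (987 − 816)/avg = 171/901.5 = 0.189683…
E_cross = (2334/9993) / (171/901.5) = 1.2313…
E_cross > 0 ⇒ the goods are substitutes.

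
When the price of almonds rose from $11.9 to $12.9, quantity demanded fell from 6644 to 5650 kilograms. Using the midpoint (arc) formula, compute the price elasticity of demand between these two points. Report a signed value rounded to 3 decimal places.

%ΔQ = (5650 − 6644) / [(6644 + 5650)/2] = -994/6147 = -0.161704…
%ΔP = (12.9 − 11.9) / [(11.9 + 12.9)/2] = 1/12.4 = 0.080645…
Arc Ed = %ΔQ / %ΔP = (-994/6147) / (1/12.4) = -2.00514…

-2.005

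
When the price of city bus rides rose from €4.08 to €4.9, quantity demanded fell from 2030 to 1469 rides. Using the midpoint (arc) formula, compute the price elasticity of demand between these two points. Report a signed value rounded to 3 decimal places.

%ΔQ = (1469 − 2030) / [(2030 + 1469)/2] = -561/1749.5 = -0.320663…
%ΔP = (4.9 − 4.08) / [(4.08 + 4.9)/2] = 0.82/4.49 = 0.182628…
Arc Ed = %ΔQ / %ΔP = (-561/1749.5) / (0.82/4.49) = -1.75582…

-1.756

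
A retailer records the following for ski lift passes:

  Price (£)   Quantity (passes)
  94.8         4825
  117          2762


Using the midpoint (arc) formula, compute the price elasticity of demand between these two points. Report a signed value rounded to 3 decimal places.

-2.594

%ΔQ = (2762 − 4825) / [(4825 + 2762)/2] = -2063/3793.5 = -0.543824…
%ΔP = (117 − 94.8) / [(94.8 + 117)/2] = 22.2/105.9 = 0.209631…
Arc Ed = %ΔQ / %ΔP = (-2063/3793.5) / (22.2/105.9) = -2.59419…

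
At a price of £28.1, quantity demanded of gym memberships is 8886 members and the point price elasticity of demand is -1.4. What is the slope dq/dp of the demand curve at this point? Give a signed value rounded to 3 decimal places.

-442.719

Ed = (dq/dp)·(p/q) ⇒ dq/dp = Ed·q/p = (-1.4)·8886/28.1 = -442.71886…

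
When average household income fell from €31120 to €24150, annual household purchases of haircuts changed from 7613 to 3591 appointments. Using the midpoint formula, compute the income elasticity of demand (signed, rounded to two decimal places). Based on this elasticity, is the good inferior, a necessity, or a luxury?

%ΔQ = (3591 − 7613)/[( 7613 + 3591)/2] = -4022/5602 = -0.717957…
%ΔIncome = (24150 − 31120)/[( 31120 + 24150)/2] = -6970/27635 = -0.252216…
E_income = (-4022/5602) / (-6970/27635) = 2.8465…
E_income > 1 ⇒ normal good, luxury.

2.85; luxury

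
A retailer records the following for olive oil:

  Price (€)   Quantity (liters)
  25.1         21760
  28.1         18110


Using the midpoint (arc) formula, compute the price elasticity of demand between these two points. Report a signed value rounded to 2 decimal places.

%ΔQ = (18110 − 21760) / [(21760 + 18110)/2] = -3650/19935 = -0.183095…
%ΔP = (28.1 − 25.1) / [(25.1 + 28.1)/2] = 3/26.6 = 0.112781…
Arc Ed = %ΔQ / %ΔP = (-3650/19935) / (3/26.6) = -1.6234…

-1.62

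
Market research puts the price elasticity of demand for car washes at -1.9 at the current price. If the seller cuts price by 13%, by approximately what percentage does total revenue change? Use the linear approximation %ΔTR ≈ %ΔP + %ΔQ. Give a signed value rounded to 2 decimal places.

+11.70%

%ΔQ ≈ Ed × %ΔP = (-1.9) × (-13%) = +24.7000%
%ΔTR ≈ %ΔP + %ΔQ = (-13%) + (+24.7000%) = +11.7000%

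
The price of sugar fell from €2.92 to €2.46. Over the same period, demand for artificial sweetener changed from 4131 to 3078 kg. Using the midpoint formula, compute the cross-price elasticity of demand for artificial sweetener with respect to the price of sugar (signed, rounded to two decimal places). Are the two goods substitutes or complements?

1.71; substitutes

%ΔQ_{artificial sweetener} = (3078 − 4131)/avg = -1053/3604.5 = -0.292134…
%ΔP_{sugar} = (2.46 − 2.92)/avg = -0.46/2.69 = -0.171003…
E_cross = (-1053/3604.5) / (-0.46/2.69) = 1.7083…
E_cross > 0 ⇒ the goods are substitutes.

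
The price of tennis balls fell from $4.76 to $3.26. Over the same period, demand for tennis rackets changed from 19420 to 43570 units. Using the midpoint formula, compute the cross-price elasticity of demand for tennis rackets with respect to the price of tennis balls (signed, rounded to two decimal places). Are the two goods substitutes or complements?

%ΔQ_{tennis rackets} = (43570 − 19420)/avg = 24150/31495 = 0.766788…
%ΔP_{tennis balls} = (3.26 − 4.76)/avg = -1.5/4.01 = -0.374064…
E_cross = (24150/31495) / (-1.5/4.01) = -2.0498…
E_cross < 0 ⇒ the goods are complements.

-2.05; complements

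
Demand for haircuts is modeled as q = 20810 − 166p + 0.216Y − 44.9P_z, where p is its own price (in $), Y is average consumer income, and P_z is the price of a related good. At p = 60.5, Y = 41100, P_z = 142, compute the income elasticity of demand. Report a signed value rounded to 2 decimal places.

At the given values, q = 20810 − 166(60.5) + 0.216(41100) − 44.9(142) = 13268.8.
∂q/∂Y = 0.216.
E = (0.216) × (41100/13268.8) = 0.6690…

0.67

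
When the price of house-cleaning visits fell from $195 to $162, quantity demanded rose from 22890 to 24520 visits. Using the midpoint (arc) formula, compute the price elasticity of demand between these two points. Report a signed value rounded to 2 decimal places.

-0.37

%ΔQ = (24520 − 22890) / [(22890 + 24520)/2] = 1630/23705 = 0.068761…
%ΔP = (162 − 195) / [(195 + 162)/2] = -33/178.5 = -0.184873…
Arc Ed = %ΔQ / %ΔP = (1630/23705) / (-33/178.5) = -0.3719…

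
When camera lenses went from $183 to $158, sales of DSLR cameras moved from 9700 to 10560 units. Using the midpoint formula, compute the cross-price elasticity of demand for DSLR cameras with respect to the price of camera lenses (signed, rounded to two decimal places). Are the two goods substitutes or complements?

%ΔQ_{DSLR cameras} = (10560 − 9700)/avg = 860/10130 = 0.084896…
%ΔP_{camera lenses} = (158 − 183)/avg = -25/170.5 = -0.146627…
E_cross = (860/10130) / (-25/170.5) = -0.5789…
E_cross < 0 ⇒ the goods are complements.

-0.58; complements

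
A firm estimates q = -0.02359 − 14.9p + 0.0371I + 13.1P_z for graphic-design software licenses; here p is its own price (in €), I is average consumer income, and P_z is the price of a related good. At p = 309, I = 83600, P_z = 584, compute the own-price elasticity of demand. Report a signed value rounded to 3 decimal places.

At the given values, q = -0.02359 − 14.9(309) + 0.0371(83600) + 13.1(584) = 6147.83641.
∂q/∂p = −14.9.
E = (-14.9) × (309/6147.83641) = -0.74889…

-0.749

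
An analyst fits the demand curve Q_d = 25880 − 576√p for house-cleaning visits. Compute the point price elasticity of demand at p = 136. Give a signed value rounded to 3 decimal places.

-0.175

dQ_d/dp = −576/(2√p) = -24.6958. At p = 136, Q_d = 19162.7.
Ed = (dQ_d/dp)·(p/Q_d) = (-24.6958) × (136/19162.7) = -0.17526…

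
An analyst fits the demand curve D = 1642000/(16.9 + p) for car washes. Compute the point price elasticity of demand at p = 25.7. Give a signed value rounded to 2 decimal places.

-0.60

dD/dp = −1642000/(16.9 + p)² = -904.803. At p = 25.7, D = 38544.6.
Ed = (dD/dp)·(p/D) = (-904.803) × (25.7/38544.6) = -0.6032…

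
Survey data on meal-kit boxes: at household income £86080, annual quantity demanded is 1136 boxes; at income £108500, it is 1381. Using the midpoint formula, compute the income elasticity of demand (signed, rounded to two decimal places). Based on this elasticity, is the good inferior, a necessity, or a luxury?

%ΔQ = (1381 − 1136)/[( 1136 + 1381)/2] = 245/1258.5 = 0.194676…
%ΔIncome = (108500 − 86080)/[( 86080 + 108500)/2] = 22420/97290 = 0.230445…
E_income = (245/1258.5) / (22420/97290) = 0.8447…
0 < E_income < 1 ⇒ normal good, necessity.

0.84; necessity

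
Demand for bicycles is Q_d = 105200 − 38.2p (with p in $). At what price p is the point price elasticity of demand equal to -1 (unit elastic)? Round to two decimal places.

1376.96

Ed = −38.2p/(105200 − 38.2p). Set this equal to -1:
38.2p = 1·(105200 − 38.2p) ⇒ 38.2p(1 + 1) = 1·105200
p = 1·105200 / (38.2·2) = 1376.9633…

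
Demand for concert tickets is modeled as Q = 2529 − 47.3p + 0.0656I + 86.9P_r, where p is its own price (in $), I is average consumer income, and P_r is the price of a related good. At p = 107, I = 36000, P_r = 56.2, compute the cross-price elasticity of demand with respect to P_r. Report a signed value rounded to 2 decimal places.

1.04

At the given values, Q = 2529 − 47.3(107) + 0.0656(36000) + 86.9(56.2) = 4713.28.
∂Q/∂P_r = 86.9.
E = (86.9) × (56.2/4713.28) = 1.0361…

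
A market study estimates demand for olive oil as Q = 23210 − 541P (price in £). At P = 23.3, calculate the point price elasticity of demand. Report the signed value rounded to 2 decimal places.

dQ/dP = −541. At P = 23.3, Q = 23210 − 541(23.3) = 10604.7.
Ed = (dQ/dP)·(P/Q) = −541 × (23.3/10604.7) = -1.1886…

-1.19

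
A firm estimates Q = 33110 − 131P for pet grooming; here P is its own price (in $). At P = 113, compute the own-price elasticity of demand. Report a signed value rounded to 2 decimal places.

-0.81

At the given values, Q = 33110 − 131(113) = 18307.
∂Q/∂P = −131.
E = (-131) × (113/18307) = -0.8085…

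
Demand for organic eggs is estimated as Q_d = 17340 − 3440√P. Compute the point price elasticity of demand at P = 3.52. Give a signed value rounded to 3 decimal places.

-0.296

dQ_d/dP = −3440/(2√P) = -916.763. At P = 3.52, Q_d = 10886.
Ed = (dQ_d/dP)·(P/Q_d) = (-916.763) × (3.52/10886) = -0.29643…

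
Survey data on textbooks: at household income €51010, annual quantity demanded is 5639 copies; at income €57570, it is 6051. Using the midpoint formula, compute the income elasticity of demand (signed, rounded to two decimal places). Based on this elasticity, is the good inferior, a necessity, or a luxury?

%ΔQ = (6051 − 5639)/[( 5639 + 6051)/2] = 412/5845 = 0.070487…
%ΔIncome = (57570 − 51010)/[( 51010 + 57570)/2] = 6560/54290 = 0.120832…
E_income = (412/5845) / (6560/54290) = 0.5833…
0 < E_income < 1 ⇒ normal good, necessity.

0.58; necessity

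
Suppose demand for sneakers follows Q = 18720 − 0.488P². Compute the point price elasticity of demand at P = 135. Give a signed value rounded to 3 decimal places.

dQ/dP = −2·0.488·P = -131.76. At P = 135, Q = 9826.2.
Ed = (dQ/dP)·(P/Q) = (-131.76) × (135/9826.2) = -1.81022…

-1.810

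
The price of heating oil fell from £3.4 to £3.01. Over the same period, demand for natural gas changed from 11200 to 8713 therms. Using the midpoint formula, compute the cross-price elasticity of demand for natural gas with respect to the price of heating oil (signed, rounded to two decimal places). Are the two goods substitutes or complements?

2.05; substitutes

%ΔQ_{natural gas} = (8713 − 11200)/avg = -2487/9956.5 = -0.249786…
%ΔP_{heating oil} = (3.01 − 3.4)/avg = -0.39/3.205 = -0.121684…
E_cross = (-2487/9956.5) / (-0.39/3.205) = 2.0527…
E_cross > 0 ⇒ the goods are substitutes.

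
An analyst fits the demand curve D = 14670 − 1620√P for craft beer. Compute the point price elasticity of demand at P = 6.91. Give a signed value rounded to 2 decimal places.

-0.20

dD/dP = −1620/(2√P) = -308.139. At P = 6.91, D = 10411.5.
Ed = (dD/dP)·(P/D) = (-308.139) × (6.91/10411.5) = -0.2045…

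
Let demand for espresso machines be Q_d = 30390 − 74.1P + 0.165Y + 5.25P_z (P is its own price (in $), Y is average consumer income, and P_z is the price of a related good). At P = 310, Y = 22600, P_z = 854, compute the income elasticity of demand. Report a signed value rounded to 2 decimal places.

0.24

At the given values, Q_d = 30390 − 74.1(310) + 0.165(22600) + 5.25(854) = 15631.5.
∂Q_d/∂Y = 0.165.
E = (0.165) × (22600/15631.5) = 0.2385…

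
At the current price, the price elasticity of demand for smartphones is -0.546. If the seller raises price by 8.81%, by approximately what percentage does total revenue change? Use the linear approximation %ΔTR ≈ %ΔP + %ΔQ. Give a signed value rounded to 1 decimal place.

%ΔQ ≈ Ed × %ΔP = (-0.546) × (+8.81%) = -4.8103%
%ΔTR ≈ %ΔP + %ΔQ = (+8.81%) + (-4.8103%) = +3.9997%

+4.0%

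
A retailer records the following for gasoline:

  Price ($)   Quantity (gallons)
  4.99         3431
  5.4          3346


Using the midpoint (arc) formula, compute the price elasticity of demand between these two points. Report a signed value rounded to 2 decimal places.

%ΔQ = (3346 − 3431) / [(3431 + 3346)/2] = -85/3388.5 = -0.025084…
%ΔP = (5.4 − 4.99) / [(4.99 + 5.4)/2] = 0.41/5.195 = 0.078922…
Arc Ed = %ΔQ / %ΔP = (-85/3388.5) / (0.41/5.195) = -0.3178…

-0.32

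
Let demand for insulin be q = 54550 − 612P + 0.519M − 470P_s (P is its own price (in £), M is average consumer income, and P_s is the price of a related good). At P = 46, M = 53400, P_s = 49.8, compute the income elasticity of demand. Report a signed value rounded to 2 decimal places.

0.90

At the given values, q = 54550 − 612(46) + 0.519(53400) − 470(49.8) = 30706.6.
∂q/∂M = 0.519.
E = (0.519) × (53400/30706.6) = 0.9025…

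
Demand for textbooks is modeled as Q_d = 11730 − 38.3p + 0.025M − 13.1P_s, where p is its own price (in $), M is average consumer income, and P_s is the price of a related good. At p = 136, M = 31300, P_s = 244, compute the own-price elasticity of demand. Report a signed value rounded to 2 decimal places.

-1.27

At the given values, Q_d = 11730 − 38.3(136) + 0.025(31300) − 13.1(244) = 4107.3.
∂Q_d/∂p = −38.3.
E = (-38.3) × (136/4107.3) = -1.2681…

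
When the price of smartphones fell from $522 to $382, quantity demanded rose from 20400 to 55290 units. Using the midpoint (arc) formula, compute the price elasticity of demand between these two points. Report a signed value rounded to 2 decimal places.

-2.98

%ΔQ = (55290 − 20400) / [(20400 + 55290)/2] = 34890/37845 = 0.921918…
%ΔP = (382 − 522) / [(522 + 382)/2] = -140/452 = -0.309734…
Arc Ed = %ΔQ / %ΔP = (34890/37845) / (-140/452) = -2.9764…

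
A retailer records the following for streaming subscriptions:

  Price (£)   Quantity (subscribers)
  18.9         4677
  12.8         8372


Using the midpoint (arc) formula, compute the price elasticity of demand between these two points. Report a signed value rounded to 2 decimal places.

%ΔQ = (8372 − 4677) / [(4677 + 8372)/2] = 3695/6524.5 = 0.566326…
%ΔP = (12.8 − 18.9) / [(18.9 + 12.8)/2] = -6.1/15.85 = -0.384858…
Arc Ed = %ΔQ / %ΔP = (3695/6524.5) / (-6.1/15.85) = -1.4715…

-1.47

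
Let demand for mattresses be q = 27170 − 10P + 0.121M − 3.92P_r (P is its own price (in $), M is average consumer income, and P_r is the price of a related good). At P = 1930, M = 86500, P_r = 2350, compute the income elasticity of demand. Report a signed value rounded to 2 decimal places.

At the given values, q = 27170 − 10(1930) + 0.121(86500) − 3.92(2350) = 9124.5.
∂q/∂M = 0.121.
E = (0.121) × (86500/9124.5) = 1.1470…

1.15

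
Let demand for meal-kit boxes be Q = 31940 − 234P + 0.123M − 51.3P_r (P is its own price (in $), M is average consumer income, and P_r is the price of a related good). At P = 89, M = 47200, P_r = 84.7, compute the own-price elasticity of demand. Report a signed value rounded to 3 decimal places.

-1.656

At the given values, Q = 31940 − 234(89) + 0.123(47200) − 51.3(84.7) = 12574.49.
∂Q/∂P = −234.
E = (-234) × (89/12574.49) = -1.65621…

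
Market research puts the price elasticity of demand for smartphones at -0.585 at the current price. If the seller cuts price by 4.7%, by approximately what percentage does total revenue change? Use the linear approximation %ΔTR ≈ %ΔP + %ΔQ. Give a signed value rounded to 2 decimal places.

%ΔQ ≈ Ed × %ΔP = (-0.585) × (-4.7%) = +2.7495%
%ΔTR ≈ %ΔP + %ΔQ = (-4.7%) + (+2.7495%) = -1.9505%

-1.95%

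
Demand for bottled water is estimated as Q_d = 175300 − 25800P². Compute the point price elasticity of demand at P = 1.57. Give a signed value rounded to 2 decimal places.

dQ_d/dP = −2·25800·P = -81012. At P = 1.57, Q_d = 111705.58.
Ed = (dQ_d/dP)·(P/Q_d) = (-81012) × (1.57/111705.58) = -1.1386…

-1.14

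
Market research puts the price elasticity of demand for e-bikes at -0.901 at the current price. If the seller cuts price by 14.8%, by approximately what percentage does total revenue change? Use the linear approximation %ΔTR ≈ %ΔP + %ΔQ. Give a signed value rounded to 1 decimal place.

-1.5%

%ΔQ ≈ Ed × %ΔP = (-0.901) × (-14.8%) = +13.3348%
%ΔTR ≈ %ΔP + %ΔQ = (-14.8%) + (+13.3348%) = -1.4652%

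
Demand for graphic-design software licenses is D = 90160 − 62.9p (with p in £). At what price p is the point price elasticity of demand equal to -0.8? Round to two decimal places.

Ed = −62.9p/(90160 − 62.9p). Set this equal to -0.8:
62.9p = 0.8·(90160 − 62.9p) ⇒ 62.9p(1 + 0.8) = 0.8·90160
p = 0.8·90160 / (62.9·1.8) = 637.0605…

637.06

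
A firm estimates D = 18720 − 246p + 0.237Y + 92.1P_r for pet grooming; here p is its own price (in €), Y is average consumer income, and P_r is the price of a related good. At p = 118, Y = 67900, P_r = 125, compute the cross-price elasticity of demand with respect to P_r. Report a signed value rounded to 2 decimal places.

At the given values, D = 18720 − 246(118) + 0.237(67900) + 92.1(125) = 17296.8.
∂D/∂P_r = 92.1.
E = (92.1) × (125/17296.8) = 0.6655…

0.67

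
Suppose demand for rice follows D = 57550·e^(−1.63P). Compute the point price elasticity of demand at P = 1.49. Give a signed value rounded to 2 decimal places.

dD/dP = −1.63·D = -8269.17. At P = 1.49, D = 5073.11.
Ed = (dD/dP)·(P/D) = (-8269.17) × (1.49/5073.11) = -2.4287

-2.43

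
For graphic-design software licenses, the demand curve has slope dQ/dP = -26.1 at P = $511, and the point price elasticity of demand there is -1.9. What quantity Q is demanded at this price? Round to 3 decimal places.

Ed = (dQ/dP)·(P/Q) ⇒ Q = (dQ/dP)·P/Ed = (-26.1)·511/(-1.9) = 7019.52631…

7019.526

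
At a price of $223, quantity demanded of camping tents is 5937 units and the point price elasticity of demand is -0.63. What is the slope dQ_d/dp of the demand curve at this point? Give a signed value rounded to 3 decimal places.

-16.773

Ed = (dQ_d/dp)·(p/Q_d) ⇒ dQ_d/dp = Ed·Q_d/p = (-0.63)·5937/223 = -16.77269…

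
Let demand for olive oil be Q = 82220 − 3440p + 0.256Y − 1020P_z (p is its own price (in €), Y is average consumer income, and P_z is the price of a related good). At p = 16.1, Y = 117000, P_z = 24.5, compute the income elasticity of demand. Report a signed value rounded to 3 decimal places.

0.942

At the given values, Q = 82220 − 3440(16.1) + 0.256(117000) − 1020(24.5) = 31798.
∂Q/∂Y = 0.256.
E = (0.256) × (117000/31798) = 0.94194…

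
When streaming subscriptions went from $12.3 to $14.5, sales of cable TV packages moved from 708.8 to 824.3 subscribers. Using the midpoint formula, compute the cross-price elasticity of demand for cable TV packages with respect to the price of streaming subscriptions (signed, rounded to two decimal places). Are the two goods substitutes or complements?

0.92; substitutes

%ΔQ_{cable TV packages} = (824.3 − 708.8)/avg = 115.5/766.55 = 0.150675…
%ΔP_{streaming subscriptions} = (14.5 − 12.3)/avg = 2.2/13.4 = 0.164179…
E_cross = (115.5/766.55) / (2.2/13.4) = 0.9177…
E_cross > 0 ⇒ the goods are substitutes.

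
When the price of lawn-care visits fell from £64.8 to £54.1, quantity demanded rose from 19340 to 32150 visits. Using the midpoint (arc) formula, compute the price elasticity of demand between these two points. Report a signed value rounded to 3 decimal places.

%ΔQ = (32150 − 19340) / [(19340 + 32150)/2] = 12810/25745 = 0.497572…
%ΔP = (54.1 − 64.8) / [(64.8 + 54.1)/2] = -10.7/59.45 = -0.179983…
Arc Ed = %ΔQ / %ΔP = (12810/25745) / (-10.7/59.45) = -2.76454…

-2.765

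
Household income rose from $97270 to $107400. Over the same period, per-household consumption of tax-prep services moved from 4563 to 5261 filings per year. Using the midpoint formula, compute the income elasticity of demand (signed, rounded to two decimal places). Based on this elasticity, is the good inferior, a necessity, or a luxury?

1.44; luxury

%ΔQ = (5261 − 4563)/[( 4563 + 5261)/2] = 698/4912 = 0.142100…
%ΔIncome = (107400 − 97270)/[( 97270 + 107400)/2] = 10130/102335 = 0.098988…
E_income = (698/4912) / (10130/102335) = 1.4355…
E_income > 1 ⇒ normal good, luxury.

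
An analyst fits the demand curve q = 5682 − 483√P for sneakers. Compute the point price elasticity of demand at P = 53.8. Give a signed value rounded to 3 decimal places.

dq/dP = −483/(2√P) = -32.925. At P = 53.8, q = 2139.27.
Ed = (dq/dP)·(P/q) = (-32.925) × (53.8/2139.27) = -0.82802…

-0.828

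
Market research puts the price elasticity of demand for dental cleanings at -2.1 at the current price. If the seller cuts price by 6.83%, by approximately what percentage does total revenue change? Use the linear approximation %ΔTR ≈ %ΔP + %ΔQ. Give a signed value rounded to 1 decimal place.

%ΔQ ≈ Ed × %ΔP = (-2.1) × (-6.83%) = +14.3430%
%ΔTR ≈ %ΔP + %ΔQ = (-6.83%) + (+14.3430%) = +7.5130%

+7.5%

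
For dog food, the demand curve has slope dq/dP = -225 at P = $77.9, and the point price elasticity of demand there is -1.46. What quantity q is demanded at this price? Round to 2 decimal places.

Ed = (dq/dP)·(P/q) ⇒ q = (dq/dP)·P/Ed = (-225)·77.9/(-1.46) = 12005.1369…

12005.14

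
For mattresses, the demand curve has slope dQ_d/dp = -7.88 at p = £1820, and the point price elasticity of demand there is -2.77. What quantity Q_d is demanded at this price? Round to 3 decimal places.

Ed = (dQ_d/dp)·(p/Q_d) ⇒ Q_d = (dQ_d/dp)·p/Ed = (-7.88)·1820/(-2.77) = 5177.47292…

5177.473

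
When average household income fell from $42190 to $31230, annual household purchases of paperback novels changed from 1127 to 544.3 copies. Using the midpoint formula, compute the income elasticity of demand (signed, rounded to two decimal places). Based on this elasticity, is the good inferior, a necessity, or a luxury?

%ΔQ = (544.3 − 1127)/[( 1127 + 544.3)/2] = -582.7/835.65 = -0.697301…
%ΔIncome = (31230 − 42190)/[( 42190 + 31230)/2] = -10960/36710 = -0.298556…
E_income = (-582.7/835.65) / (-10960/36710) = 2.3355…
E_income > 1 ⇒ normal good, luxury.

2.34; luxury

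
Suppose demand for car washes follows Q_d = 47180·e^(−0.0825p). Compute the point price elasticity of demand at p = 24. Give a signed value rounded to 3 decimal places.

dQ_d/dp = −0.0825·Q_d = -537.414. At p = 24, Q_d = 6514.11.
Ed = (dQ_d/dp)·(p/Q_d) = (-537.414) × (24/6514.11) = -1.98

-1.980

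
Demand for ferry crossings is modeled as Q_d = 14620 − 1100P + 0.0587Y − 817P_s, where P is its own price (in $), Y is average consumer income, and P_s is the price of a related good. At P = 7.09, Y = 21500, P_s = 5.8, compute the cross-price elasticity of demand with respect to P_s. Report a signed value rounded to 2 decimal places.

-1.42

At the given values, Q_d = 14620 − 1100(7.09) + 0.0587(21500) − 817(5.8) = 3344.45.
∂Q_d/∂P_s = -817.
E = (-817) × (5.8/3344.45) = -1.4168…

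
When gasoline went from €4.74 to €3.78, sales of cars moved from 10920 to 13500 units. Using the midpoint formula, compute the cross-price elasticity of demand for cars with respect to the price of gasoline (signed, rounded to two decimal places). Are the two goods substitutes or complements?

%ΔQ_{cars} = (13500 − 10920)/avg = 2580/12210 = 0.211302…
%ΔP_{gasoline} = (3.78 − 4.74)/avg = -0.96/4.26 = -0.225352…
E_cross = (2580/12210) / (-0.96/4.26) = -0.9376…
E_cross < 0 ⇒ the goods are complements.

-0.94; complements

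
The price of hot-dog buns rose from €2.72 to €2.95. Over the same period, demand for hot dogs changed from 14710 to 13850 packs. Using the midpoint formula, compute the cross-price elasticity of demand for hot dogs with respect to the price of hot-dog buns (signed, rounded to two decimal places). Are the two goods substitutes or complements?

%ΔQ_{hot dogs} = (13850 − 14710)/avg = -860/14280 = -0.060224…
%ΔP_{hot-dog buns} = (2.95 − 2.72)/avg = 0.23/2.835 = 0.081128…
E_cross = (-860/14280) / (0.23/2.835) = -0.7423…
E_cross < 0 ⇒ the goods are complements.

-0.74; complements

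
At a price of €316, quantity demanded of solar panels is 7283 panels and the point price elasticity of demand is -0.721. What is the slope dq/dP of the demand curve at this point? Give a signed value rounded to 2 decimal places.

-16.62

Ed = (dq/dP)·(P/q) ⇒ dq/dP = Ed·q/P = (-0.721)·7283/316 = -16.6172…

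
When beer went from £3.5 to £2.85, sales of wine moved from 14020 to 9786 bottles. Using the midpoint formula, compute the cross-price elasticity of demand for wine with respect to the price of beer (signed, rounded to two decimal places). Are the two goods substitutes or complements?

1.74; substitutes

%ΔQ_{wine} = (9786 − 14020)/avg = -4234/11903 = -0.355708…
%ΔP_{beer} = (2.85 − 3.5)/avg = -0.65/3.175 = -0.204724…
E_cross = (-4234/11903) / (-0.65/3.175) = 1.7374…
E_cross > 0 ⇒ the goods are substitutes.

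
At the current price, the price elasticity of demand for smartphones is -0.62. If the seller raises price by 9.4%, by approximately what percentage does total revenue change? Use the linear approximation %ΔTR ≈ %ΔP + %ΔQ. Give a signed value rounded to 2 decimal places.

+3.57%

%ΔQ ≈ Ed × %ΔP = (-0.62) × (+9.4%) = -5.8280%
%ΔTR ≈ %ΔP + %ΔQ = (+9.4%) + (-5.8280%) = +3.5720%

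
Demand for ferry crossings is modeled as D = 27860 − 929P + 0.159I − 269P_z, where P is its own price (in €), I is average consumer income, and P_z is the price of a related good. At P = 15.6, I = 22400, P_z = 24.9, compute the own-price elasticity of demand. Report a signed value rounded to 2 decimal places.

At the given values, D = 27860 − 929(15.6) + 0.159(22400) − 269(24.9) = 10231.1.
∂D/∂P = −929.
E = (-929) × (15.6/10231.1) = -1.4165…

-1.42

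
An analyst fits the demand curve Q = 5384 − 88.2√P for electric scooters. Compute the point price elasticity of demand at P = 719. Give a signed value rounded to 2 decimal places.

dQ/dP = −88.2/(2√P) = -1.64465. At P = 719, Q = 3018.99.
Ed = (dQ/dP)·(P/Q) = (-1.64465) × (719/3018.99) = -0.3916…

-0.39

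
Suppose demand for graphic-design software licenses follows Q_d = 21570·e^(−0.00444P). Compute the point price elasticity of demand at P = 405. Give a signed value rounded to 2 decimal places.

dQ_d/dP = −0.00444·Q_d = -15.8593. At P = 405, Q_d = 3571.92.
Ed = (dQ_d/dP)·(P/Q_d) = (-15.8593) × (405/3571.92) = -1.7982

-1.80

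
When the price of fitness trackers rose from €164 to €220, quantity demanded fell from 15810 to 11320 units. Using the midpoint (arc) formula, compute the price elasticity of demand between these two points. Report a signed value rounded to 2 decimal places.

-1.13

%ΔQ = (11320 − 15810) / [(15810 + 11320)/2] = -4490/13565 = -0.330998…
%ΔP = (220 − 164) / [(164 + 220)/2] = 56/192 = 0.291666…
Arc Ed = %ΔQ / %ΔP = (-4490/13565) / (56/192) = -1.1348…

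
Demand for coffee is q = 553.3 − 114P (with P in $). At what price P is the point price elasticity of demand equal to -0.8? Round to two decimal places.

Ed = −114P/(553.3 − 114P). Set this equal to -0.8:
114P = 0.8·(553.3 − 114P) ⇒ 114P(1 + 0.8) = 0.8·553.3
P = 0.8·553.3 / (114·1.8) = 2.1571…

2.16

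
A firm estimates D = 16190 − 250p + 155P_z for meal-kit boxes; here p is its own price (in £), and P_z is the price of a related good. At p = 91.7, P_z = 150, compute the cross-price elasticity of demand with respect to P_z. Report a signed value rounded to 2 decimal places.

1.41

At the given values, D = 16190 − 250(91.7) + 155(150) = 16515.
∂D/∂P_z = 155.
E = (155) × (150/16515) = 1.4078…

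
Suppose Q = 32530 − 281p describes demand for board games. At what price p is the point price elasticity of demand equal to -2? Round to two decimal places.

77.18

Ed = −281p/(32530 − 281p). Set this equal to -2:
281p = 2·(32530 − 281p) ⇒ 281p(1 + 2) = 2·32530
p = 2·32530 / (281·3) = 77.1767…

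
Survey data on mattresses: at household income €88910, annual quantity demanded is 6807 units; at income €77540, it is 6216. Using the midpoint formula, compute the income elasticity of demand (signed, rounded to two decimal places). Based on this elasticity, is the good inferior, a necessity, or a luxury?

%ΔQ = (6216 − 6807)/[( 6807 + 6216)/2] = -591/6511.5 = -0.090762…
%ΔIncome = (77540 − 88910)/[( 88910 + 77540)/2] = -11370/83225 = -0.136617…
E_income = (-591/6511.5) / (-11370/83225) = 0.6643…
0 < E_income < 1 ⇒ normal good, necessity.

0.66; necessity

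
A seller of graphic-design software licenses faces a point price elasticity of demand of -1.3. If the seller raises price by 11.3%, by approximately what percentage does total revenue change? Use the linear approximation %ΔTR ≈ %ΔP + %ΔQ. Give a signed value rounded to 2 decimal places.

%ΔQ ≈ Ed × %ΔP = (-1.3) × (+11.3%) = -14.6900%
%ΔTR ≈ %ΔP + %ΔQ = (+11.3%) + (-14.6900%) = -3.3900%

-3.39%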